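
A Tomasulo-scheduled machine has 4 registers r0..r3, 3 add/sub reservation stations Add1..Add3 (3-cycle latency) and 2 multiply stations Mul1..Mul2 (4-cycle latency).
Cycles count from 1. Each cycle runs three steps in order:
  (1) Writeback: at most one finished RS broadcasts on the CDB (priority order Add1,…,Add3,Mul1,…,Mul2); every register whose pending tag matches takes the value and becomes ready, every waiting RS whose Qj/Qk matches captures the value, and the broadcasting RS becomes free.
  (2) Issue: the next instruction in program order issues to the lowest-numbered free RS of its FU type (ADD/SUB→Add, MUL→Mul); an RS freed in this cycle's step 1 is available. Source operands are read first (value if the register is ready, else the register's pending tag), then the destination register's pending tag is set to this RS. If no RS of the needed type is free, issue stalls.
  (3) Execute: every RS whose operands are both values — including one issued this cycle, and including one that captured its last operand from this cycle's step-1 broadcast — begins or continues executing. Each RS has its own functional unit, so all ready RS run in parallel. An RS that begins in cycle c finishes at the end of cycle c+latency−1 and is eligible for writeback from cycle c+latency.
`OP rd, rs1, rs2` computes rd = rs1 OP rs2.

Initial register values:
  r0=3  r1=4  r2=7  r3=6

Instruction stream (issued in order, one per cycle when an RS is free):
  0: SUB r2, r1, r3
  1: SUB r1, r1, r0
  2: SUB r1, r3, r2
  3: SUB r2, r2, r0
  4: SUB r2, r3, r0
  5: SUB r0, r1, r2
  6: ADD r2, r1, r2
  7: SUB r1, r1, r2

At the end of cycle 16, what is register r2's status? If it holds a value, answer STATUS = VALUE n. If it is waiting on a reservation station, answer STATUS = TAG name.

STATUS = VALUE 11

  c1: issue SUB r2<-Add1  regs: r0:3,r1:4,r2:Add1,r3:6
  c2: issue SUB r1<-Add2  regs: r0:3,r1:Add2,r2:Add1,r3:6
  c3: issue SUB r1<-Add3  regs: r0:3,r1:Add3,r2:Add1,r3:6
  c4: CDB Add1=-2; issue SUB r2<-Add1  regs: r0:3,r1:Add3,r2:Add1,r3:6
  c5: CDB Add2=1; issue SUB r2<-Add2  regs: r0:3,r1:Add3,r2:Add2,r3:6
  c6: stall  regs: r0:3,r1:Add3,r2:Add2,r3:6
  c7: CDB Add1=-5; issue SUB r0<-Add1  regs: r0:Add1,r1:Add3,r2:Add2,r3:6
  c8: CDB Add2=3; issue ADD r2<-Add2  regs: r0:Add1,r1:Add3,r2:Add2,r3:6
  c9: CDB Add3=8; issue SUB r1<-Add3  regs: r0:Add1,r1:Add3,r2:Add2,r3:6
  c10: -  regs: r0:Add1,r1:Add3,r2:Add2,r3:6
  c11: -  regs: r0:Add1,r1:Add3,r2:Add2,r3:6
  c12: CDB Add1=5  regs: r0:5,r1:Add3,r2:Add2,r3:6
  c13: CDB Add2=11  regs: r0:5,r1:Add3,r2:11,r3:6
  c14: -  regs: r0:5,r1:Add3,r2:11,r3:6
  c15: -  regs: r0:5,r1:Add3,r2:11,r3:6
  c16: CDB Add3=-3  regs: r0:5,r1:-3,r2:11,r3:6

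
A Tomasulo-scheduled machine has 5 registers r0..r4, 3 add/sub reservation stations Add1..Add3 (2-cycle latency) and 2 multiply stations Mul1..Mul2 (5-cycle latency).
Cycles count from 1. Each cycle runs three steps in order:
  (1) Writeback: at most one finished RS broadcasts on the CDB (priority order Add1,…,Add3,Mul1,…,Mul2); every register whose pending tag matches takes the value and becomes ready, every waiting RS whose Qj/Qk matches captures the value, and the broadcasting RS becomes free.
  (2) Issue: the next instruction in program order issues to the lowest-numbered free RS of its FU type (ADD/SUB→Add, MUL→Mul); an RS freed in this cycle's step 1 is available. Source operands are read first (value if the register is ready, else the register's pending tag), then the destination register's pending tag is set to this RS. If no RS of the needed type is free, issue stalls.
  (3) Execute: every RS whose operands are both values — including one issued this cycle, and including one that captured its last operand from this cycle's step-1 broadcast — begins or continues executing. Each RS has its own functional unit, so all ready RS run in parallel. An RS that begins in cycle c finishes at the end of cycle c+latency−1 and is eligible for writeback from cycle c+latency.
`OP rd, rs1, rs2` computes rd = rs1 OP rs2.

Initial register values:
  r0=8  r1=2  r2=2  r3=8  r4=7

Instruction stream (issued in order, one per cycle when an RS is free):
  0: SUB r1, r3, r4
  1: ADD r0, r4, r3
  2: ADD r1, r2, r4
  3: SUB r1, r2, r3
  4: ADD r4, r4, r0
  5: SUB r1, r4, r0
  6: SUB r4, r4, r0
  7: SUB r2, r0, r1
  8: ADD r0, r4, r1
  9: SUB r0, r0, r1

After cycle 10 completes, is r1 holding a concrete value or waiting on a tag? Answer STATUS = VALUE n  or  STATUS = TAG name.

STATUS = VALUE 7

c1: issue SUB r1<-Add1 | r0:8,r1:Add1,r2:2,r3:8,r4:7
c2: issue ADD r0<-Add2 | r0:Add2,r1:Add1,r2:2,r3:8,r4:7
c3: CDB Add1=1; issue ADD r1<-Add1 | r0:Add2,r1:Add1,r2:2,r3:8,r4:7
c4: CDB Add2=15; issue SUB r1<-Add2 | r0:15,r1:Add2,r2:2,r3:8,r4:7
c5: CDB Add1=9; issue ADD r4<-Add1 | r0:15,r1:Add2,r2:2,r3:8,r4:Add1
c6: CDB Add2=-6; issue SUB r1<-Add2 | r0:15,r1:Add2,r2:2,r3:8,r4:Add1
c7: CDB Add1=22; issue SUB r4<-Add1 | r0:15,r1:Add2,r2:2,r3:8,r4:Add1
c8: issue SUB r2<-Add3 | r0:15,r1:Add2,r2:Add3,r3:8,r4:Add1
c9: CDB Add1=7; issue ADD r0<-Add1 | r0:Add1,r1:Add2,r2:Add3,r3:8,r4:7
c10: CDB Add2=7; issue SUB r0<-Add2 | r0:Add2,r1:7,r2:Add3,r3:8,r4:7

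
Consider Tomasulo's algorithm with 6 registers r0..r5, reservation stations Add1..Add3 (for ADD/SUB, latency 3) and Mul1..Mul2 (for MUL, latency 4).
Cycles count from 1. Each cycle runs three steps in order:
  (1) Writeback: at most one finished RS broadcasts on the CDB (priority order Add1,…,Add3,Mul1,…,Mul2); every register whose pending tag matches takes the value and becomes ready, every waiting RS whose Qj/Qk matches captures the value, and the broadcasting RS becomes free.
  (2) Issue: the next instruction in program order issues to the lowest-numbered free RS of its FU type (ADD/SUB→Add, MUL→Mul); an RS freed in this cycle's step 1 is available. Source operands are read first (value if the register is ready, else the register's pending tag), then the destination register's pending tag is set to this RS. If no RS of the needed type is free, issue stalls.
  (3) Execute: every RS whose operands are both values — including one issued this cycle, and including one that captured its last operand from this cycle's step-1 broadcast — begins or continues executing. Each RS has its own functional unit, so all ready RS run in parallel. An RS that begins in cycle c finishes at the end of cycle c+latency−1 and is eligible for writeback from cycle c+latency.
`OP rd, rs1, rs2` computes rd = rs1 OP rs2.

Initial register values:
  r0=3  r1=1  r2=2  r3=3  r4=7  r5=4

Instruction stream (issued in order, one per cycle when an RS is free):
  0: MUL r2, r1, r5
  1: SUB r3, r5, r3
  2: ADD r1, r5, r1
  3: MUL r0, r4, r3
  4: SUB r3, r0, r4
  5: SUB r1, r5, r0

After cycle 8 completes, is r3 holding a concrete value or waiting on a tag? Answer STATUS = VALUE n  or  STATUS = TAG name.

c1: issue MUL r2<-Mul1 | r0:3,r1:1,r2:Mul1,r3:3,r4:7,r5:4
c2: issue SUB r3<-Add1 | r0:3,r1:1,r2:Mul1,r3:Add1,r4:7,r5:4
c3: issue ADD r1<-Add2 | r0:3,r1:Add2,r2:Mul1,r3:Add1,r4:7,r5:4
c4: issue MUL r0<-Mul2 | r0:Mul2,r1:Add2,r2:Mul1,r3:Add1,r4:7,r5:4
c5: CDB Add1=1; issue SUB r3<-Add1 | r0:Mul2,r1:Add2,r2:Mul1,r3:Add1,r4:7,r5:4
c6: CDB Add2=5; issue SUB r1<-Add2 | r0:Mul2,r1:Add2,r2:Mul1,r3:Add1,r4:7,r5:4
c7: CDB Mul1=4 | r0:Mul2,r1:Add2,r2:4,r3:Add1,r4:7,r5:4
c8: - | r0:Mul2,r1:Add2,r2:4,r3:Add1,r4:7,r5:4

STATUS = TAG Add1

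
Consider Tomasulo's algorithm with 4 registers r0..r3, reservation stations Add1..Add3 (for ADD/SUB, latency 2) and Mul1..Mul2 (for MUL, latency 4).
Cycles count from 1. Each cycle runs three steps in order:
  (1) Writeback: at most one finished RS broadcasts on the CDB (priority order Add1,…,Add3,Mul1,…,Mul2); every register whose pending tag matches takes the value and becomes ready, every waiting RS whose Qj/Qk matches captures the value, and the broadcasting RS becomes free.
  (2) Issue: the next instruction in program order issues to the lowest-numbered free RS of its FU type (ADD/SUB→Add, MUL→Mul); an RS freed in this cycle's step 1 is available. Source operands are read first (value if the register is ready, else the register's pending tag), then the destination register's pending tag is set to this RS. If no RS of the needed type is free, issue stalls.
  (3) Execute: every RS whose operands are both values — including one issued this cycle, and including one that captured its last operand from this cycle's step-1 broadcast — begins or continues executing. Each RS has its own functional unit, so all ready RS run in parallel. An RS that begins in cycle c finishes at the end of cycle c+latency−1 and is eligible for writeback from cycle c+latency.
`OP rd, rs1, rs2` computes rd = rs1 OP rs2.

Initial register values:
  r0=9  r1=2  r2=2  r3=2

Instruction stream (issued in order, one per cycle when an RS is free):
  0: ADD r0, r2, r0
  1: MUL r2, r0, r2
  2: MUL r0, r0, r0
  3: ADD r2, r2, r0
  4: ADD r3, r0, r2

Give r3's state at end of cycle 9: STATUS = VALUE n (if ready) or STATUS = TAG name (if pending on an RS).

  c1: issue ADD r0<-Add1  regs: r0:Add1,r1:2,r2:2,r3:2
  c2: issue MUL r2<-Mul1  regs: r0:Add1,r1:2,r2:Mul1,r3:2
  c3: CDB Add1=11; issue MUL r0<-Mul2  regs: r0:Mul2,r1:2,r2:Mul1,r3:2
  c4: issue ADD r2<-Add1  regs: r0:Mul2,r1:2,r2:Add1,r3:2
  c5: issue ADD r3<-Add2  regs: r0:Mul2,r1:2,r2:Add1,r3:Add2
  c6: -  regs: r0:Mul2,r1:2,r2:Add1,r3:Add2
  c7: CDB Mul1=22  regs: r0:Mul2,r1:2,r2:Add1,r3:Add2
  c8: CDB Mul2=121  regs: r0:121,r1:2,r2:Add1,r3:Add2
  c9: -  regs: r0:121,r1:2,r2:Add1,r3:Add2

STATUS = TAG Add2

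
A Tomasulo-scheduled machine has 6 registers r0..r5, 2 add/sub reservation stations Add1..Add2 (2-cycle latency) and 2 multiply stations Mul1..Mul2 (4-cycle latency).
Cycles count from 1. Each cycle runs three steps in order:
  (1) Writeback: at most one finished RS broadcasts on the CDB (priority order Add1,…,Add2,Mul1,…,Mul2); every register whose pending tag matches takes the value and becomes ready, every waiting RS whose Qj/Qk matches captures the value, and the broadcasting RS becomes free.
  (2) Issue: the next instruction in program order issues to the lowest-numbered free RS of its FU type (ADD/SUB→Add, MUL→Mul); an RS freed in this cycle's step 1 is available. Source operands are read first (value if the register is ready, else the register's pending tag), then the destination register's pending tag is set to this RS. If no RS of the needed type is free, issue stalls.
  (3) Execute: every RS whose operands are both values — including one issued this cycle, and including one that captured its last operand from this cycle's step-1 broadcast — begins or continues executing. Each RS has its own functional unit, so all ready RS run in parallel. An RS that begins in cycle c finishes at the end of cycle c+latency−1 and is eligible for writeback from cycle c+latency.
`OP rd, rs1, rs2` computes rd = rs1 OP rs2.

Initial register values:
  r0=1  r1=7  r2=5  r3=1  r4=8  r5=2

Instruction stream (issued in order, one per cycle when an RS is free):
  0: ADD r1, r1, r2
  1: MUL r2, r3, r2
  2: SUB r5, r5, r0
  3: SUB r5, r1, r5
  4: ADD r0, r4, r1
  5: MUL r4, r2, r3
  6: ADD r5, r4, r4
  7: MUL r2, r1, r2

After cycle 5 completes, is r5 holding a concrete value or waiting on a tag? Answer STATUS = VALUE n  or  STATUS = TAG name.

c1: issue ADD r1<-Add1 | r0:1,r1:Add1,r2:5,r3:1,r4:8,r5:2
c2: issue MUL r2<-Mul1 | r0:1,r1:Add1,r2:Mul1,r3:1,r4:8,r5:2
c3: CDB Add1=12; issue SUB r5<-Add1 | r0:1,r1:12,r2:Mul1,r3:1,r4:8,r5:Add1
c4: issue SUB r5<-Add2 | r0:1,r1:12,r2:Mul1,r3:1,r4:8,r5:Add2
c5: CDB Add1=1; issue ADD r0<-Add1 | r0:Add1,r1:12,r2:Mul1,r3:1,r4:8,r5:Add2

STATUS = TAG Add2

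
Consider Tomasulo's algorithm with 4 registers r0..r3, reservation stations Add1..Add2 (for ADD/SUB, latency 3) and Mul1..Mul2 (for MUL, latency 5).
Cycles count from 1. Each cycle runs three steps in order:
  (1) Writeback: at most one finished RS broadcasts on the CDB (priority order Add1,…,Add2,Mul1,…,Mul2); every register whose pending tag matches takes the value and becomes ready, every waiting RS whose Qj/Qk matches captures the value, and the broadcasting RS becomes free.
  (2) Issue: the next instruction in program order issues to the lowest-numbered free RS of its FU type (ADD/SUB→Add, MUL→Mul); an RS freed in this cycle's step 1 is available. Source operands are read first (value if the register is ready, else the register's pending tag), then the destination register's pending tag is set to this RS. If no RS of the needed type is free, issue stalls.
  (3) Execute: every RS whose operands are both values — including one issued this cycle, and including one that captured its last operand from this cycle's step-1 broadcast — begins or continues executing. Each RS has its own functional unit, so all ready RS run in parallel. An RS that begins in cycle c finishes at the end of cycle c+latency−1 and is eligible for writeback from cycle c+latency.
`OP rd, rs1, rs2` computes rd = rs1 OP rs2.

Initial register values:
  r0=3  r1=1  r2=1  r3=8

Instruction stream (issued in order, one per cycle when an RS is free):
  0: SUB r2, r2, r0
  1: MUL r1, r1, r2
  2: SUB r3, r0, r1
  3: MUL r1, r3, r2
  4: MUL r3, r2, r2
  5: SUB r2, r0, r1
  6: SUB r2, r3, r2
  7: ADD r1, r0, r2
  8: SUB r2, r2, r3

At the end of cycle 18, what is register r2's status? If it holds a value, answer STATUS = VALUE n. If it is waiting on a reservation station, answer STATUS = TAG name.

cycle 1: issue SUB r2<-Add1 // r0:3,r1:1,r2:Add1,r3:8
cycle 2: issue MUL r1<-Mul1 // r0:3,r1:Mul1,r2:Add1,r3:8
cycle 3: issue SUB r3<-Add2 // r0:3,r1:Mul1,r2:Add1,r3:Add2
cycle 4: CDB Add1=-2; issue MUL r1<-Mul2 // r0:3,r1:Mul2,r2:-2,r3:Add2
cycle 5: stall // r0:3,r1:Mul2,r2:-2,r3:Add2
cycle 6: stall // r0:3,r1:Mul2,r2:-2,r3:Add2
cycle 7: stall // r0:3,r1:Mul2,r2:-2,r3:Add2
cycle 8: stall // r0:3,r1:Mul2,r2:-2,r3:Add2
cycle 9: CDB Mul1=-2; issue MUL r3<-Mul1 // r0:3,r1:Mul2,r2:-2,r3:Mul1
cycle 10: issue SUB r2<-Add1 // r0:3,r1:Mul2,r2:Add1,r3:Mul1
cycle 11: stall // r0:3,r1:Mul2,r2:Add1,r3:Mul1
cycle 12: CDB Add2=5; issue SUB r2<-Add2 // r0:3,r1:Mul2,r2:Add2,r3:Mul1
cycle 13: stall // r0:3,r1:Mul2,r2:Add2,r3:Mul1
cycle 14: CDB Mul1=4; stall // r0:3,r1:Mul2,r2:Add2,r3:4
cycle 15: stall // r0:3,r1:Mul2,r2:Add2,r3:4
cycle 16: stall // r0:3,r1:Mul2,r2:Add2,r3:4
cycle 17: CDB Mul2=-10; stall // r0:3,r1:-10,r2:Add2,r3:4
cycle 18: stall // r0:3,r1:-10,r2:Add2,r3:4

STATUS = TAG Add2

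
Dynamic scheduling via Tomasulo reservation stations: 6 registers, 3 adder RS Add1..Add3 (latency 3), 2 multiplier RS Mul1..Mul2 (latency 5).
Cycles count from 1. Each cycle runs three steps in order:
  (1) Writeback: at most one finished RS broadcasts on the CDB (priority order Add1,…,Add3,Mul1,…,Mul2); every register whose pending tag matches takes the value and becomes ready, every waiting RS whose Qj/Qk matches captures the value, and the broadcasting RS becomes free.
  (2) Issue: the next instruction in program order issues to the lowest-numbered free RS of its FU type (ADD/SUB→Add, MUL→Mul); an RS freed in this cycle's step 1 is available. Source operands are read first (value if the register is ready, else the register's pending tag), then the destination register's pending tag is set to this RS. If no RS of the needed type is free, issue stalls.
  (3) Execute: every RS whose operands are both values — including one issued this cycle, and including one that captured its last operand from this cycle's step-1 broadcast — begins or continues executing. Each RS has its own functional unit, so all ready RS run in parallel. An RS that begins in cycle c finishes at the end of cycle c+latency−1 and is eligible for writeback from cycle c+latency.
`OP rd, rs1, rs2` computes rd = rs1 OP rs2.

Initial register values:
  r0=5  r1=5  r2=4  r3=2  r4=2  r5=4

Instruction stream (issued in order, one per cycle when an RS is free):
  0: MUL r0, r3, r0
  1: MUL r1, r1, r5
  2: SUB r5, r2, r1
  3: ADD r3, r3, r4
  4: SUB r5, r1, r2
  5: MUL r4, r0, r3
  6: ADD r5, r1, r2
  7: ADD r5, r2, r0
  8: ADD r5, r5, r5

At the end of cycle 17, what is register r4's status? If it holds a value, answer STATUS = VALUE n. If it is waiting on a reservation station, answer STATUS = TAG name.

cycle 1: issue MUL r0<-Mul1 // r0:Mul1,r1:5,r2:4,r3:2,r4:2,r5:4
cycle 2: issue MUL r1<-Mul2 // r0:Mul1,r1:Mul2,r2:4,r3:2,r4:2,r5:4
cycle 3: issue SUB r5<-Add1 // r0:Mul1,r1:Mul2,r2:4,r3:2,r4:2,r5:Add1
cycle 4: issue ADD r3<-Add2 // r0:Mul1,r1:Mul2,r2:4,r3:Add2,r4:2,r5:Add1
cycle 5: issue SUB r5<-Add3 // r0:Mul1,r1:Mul2,r2:4,r3:Add2,r4:2,r5:Add3
cycle 6: CDB Mul1=10; issue MUL r4<-Mul1 // r0:10,r1:Mul2,r2:4,r3:Add2,r4:Mul1,r5:Add3
cycle 7: CDB Add2=4; issue ADD r5<-Add2 // r0:10,r1:Mul2,r2:4,r3:4,r4:Mul1,r5:Add2
cycle 8: CDB Mul2=20; stall // r0:10,r1:20,r2:4,r3:4,r4:Mul1,r5:Add2
cycle 9: stall // r0:10,r1:20,r2:4,r3:4,r4:Mul1,r5:Add2
cycle 10: stall // r0:10,r1:20,r2:4,r3:4,r4:Mul1,r5:Add2
cycle 11: CDB Add1=-16; issue ADD r5<-Add1 // r0:10,r1:20,r2:4,r3:4,r4:Mul1,r5:Add1
cycle 12: CDB Add2=24; issue ADD r5<-Add2 // r0:10,r1:20,r2:4,r3:4,r4:Mul1,r5:Add2
cycle 13: CDB Add3=16 // r0:10,r1:20,r2:4,r3:4,r4:Mul1,r5:Add2
cycle 14: CDB Add1=14 // r0:10,r1:20,r2:4,r3:4,r4:Mul1,r5:Add2
cycle 15: CDB Mul1=40 // r0:10,r1:20,r2:4,r3:4,r4:40,r5:Add2
cycle 16: - // r0:10,r1:20,r2:4,r3:4,r4:40,r5:Add2
cycle 17: CDB Add2=28 // r0:10,r1:20,r2:4,r3:4,r4:40,r5:28

STATUS = VALUE 40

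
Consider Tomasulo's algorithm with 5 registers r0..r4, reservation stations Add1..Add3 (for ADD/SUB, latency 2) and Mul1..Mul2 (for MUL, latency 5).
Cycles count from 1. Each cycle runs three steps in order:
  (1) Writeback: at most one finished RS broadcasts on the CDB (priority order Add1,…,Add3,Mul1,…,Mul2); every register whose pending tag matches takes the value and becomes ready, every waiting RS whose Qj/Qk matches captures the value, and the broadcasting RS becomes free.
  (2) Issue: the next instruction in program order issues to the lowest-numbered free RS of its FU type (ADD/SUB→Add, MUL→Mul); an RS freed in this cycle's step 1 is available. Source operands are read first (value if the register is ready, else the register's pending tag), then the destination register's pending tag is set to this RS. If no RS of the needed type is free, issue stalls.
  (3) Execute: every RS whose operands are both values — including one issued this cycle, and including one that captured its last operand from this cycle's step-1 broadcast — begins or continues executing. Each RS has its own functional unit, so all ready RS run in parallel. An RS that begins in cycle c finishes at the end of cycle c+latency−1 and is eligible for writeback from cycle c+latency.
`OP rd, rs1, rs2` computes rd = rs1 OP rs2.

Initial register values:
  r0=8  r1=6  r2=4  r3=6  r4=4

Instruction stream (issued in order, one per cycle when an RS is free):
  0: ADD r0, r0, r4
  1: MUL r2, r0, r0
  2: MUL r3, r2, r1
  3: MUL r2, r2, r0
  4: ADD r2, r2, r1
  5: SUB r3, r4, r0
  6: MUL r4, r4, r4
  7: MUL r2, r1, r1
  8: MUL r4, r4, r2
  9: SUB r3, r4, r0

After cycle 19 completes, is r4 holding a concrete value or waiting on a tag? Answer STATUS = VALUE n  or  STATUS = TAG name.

cycle 1: issue ADD r0<-Add1 // r0:Add1,r1:6,r2:4,r3:6,r4:4
cycle 2: issue MUL r2<-Mul1 // r0:Add1,r1:6,r2:Mul1,r3:6,r4:4
cycle 3: CDB Add1=12; issue MUL r3<-Mul2 // r0:12,r1:6,r2:Mul1,r3:Mul2,r4:4
cycle 4: stall // r0:12,r1:6,r2:Mul1,r3:Mul2,r4:4
cycle 5: stall // r0:12,r1:6,r2:Mul1,r3:Mul2,r4:4
cycle 6: stall // r0:12,r1:6,r2:Mul1,r3:Mul2,r4:4
cycle 7: stall // r0:12,r1:6,r2:Mul1,r3:Mul2,r4:4
cycle 8: CDB Mul1=144; issue MUL r2<-Mul1 // r0:12,r1:6,r2:Mul1,r3:Mul2,r4:4
cycle 9: issue ADD r2<-Add1 // r0:12,r1:6,r2:Add1,r3:Mul2,r4:4
cycle 10: issue SUB r3<-Add2 // r0:12,r1:6,r2:Add1,r3:Add2,r4:4
cycle 11: stall // r0:12,r1:6,r2:Add1,r3:Add2,r4:4
cycle 12: CDB Add2=-8; stall // r0:12,r1:6,r2:Add1,r3:-8,r4:4
cycle 13: CDB Mul1=1728; issue MUL r4<-Mul1 // r0:12,r1:6,r2:Add1,r3:-8,r4:Mul1
cycle 14: CDB Mul2=864; issue MUL r2<-Mul2 // r0:12,r1:6,r2:Mul2,r3:-8,r4:Mul1
cycle 15: CDB Add1=1734; stall // r0:12,r1:6,r2:Mul2,r3:-8,r4:Mul1
cycle 16: stall // r0:12,r1:6,r2:Mul2,r3:-8,r4:Mul1
cycle 17: stall // r0:12,r1:6,r2:Mul2,r3:-8,r4:Mul1
cycle 18: CDB Mul1=16; issue MUL r4<-Mul1 // r0:12,r1:6,r2:Mul2,r3:-8,r4:Mul1
cycle 19: CDB Mul2=36; issue SUB r3<-Add1 // r0:12,r1:6,r2:36,r3:Add1,r4:Mul1

STATUS = TAG Mul1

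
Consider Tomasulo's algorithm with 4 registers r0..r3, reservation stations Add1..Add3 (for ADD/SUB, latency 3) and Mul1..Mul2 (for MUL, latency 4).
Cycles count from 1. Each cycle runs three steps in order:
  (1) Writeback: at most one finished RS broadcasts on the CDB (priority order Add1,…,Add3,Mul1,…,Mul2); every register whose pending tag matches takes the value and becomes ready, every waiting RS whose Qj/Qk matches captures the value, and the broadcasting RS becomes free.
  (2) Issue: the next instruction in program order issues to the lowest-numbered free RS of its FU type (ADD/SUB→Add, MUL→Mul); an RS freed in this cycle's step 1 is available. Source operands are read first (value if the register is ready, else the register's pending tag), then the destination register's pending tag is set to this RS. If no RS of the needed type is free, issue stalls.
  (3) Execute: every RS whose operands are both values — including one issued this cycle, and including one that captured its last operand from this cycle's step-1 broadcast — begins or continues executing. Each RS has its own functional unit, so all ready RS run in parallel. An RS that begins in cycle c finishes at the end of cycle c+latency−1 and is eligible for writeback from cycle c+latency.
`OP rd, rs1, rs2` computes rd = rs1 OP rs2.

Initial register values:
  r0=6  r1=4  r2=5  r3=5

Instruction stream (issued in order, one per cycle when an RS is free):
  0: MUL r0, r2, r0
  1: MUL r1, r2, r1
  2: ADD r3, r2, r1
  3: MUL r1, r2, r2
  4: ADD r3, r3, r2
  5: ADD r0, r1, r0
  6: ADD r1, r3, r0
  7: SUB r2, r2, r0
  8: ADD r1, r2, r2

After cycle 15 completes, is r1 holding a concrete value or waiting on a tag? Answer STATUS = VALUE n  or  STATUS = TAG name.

c1: issue MUL r0<-Mul1 | r0:Mul1,r1:4,r2:5,r3:5
c2: issue MUL r1<-Mul2 | r0:Mul1,r1:Mul2,r2:5,r3:5
c3: issue ADD r3<-Add1 | r0:Mul1,r1:Mul2,r2:5,r3:Add1
c4: stall | r0:Mul1,r1:Mul2,r2:5,r3:Add1
c5: CDB Mul1=30; issue MUL r1<-Mul1 | r0:30,r1:Mul1,r2:5,r3:Add1
c6: CDB Mul2=20; issue ADD r3<-Add2 | r0:30,r1:Mul1,r2:5,r3:Add2
c7: issue ADD r0<-Add3 | r0:Add3,r1:Mul1,r2:5,r3:Add2
c8: stall | r0:Add3,r1:Mul1,r2:5,r3:Add2
c9: CDB Add1=25; issue ADD r1<-Add1 | r0:Add3,r1:Add1,r2:5,r3:Add2
c10: CDB Mul1=25; stall | r0:Add3,r1:Add1,r2:5,r3:Add2
c11: stall | r0:Add3,r1:Add1,r2:5,r3:Add2
c12: CDB Add2=30; issue SUB r2<-Add2 | r0:Add3,r1:Add1,r2:Add2,r3:30
c13: CDB Add3=55; issue ADD r1<-Add3 | r0:55,r1:Add3,r2:Add2,r3:30
c14: - | r0:55,r1:Add3,r2:Add2,r3:30
c15: - | r0:55,r1:Add3,r2:Add2,r3:30

STATUS = TAG Add3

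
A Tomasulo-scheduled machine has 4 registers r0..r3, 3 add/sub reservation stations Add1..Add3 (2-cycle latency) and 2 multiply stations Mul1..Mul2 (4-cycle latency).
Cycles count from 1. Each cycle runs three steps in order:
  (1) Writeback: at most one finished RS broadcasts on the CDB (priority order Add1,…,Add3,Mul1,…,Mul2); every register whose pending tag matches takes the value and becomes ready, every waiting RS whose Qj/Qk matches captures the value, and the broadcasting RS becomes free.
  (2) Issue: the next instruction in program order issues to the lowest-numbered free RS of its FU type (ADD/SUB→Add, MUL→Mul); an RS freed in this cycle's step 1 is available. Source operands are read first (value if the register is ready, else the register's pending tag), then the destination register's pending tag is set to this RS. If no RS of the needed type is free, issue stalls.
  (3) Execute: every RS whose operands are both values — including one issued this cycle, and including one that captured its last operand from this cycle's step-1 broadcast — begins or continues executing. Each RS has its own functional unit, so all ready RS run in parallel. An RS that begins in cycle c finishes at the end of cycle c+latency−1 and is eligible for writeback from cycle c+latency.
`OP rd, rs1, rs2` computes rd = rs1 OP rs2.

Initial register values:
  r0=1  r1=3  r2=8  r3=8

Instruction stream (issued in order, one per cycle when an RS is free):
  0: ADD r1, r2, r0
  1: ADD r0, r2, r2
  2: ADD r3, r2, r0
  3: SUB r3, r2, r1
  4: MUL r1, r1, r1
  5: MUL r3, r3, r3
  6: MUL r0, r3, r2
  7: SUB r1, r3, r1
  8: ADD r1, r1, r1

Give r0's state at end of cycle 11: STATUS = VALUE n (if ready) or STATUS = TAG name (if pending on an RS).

c1: issue ADD r1<-Add1 | r0:1,r1:Add1,r2:8,r3:8
c2: issue ADD r0<-Add2 | r0:Add2,r1:Add1,r2:8,r3:8
c3: CDB Add1=9; issue ADD r3<-Add1 | r0:Add2,r1:9,r2:8,r3:Add1
c4: CDB Add2=16; issue SUB r3<-Add2 | r0:16,r1:9,r2:8,r3:Add2
c5: issue MUL r1<-Mul1 | r0:16,r1:Mul1,r2:8,r3:Add2
c6: CDB Add1=24; issue MUL r3<-Mul2 | r0:16,r1:Mul1,r2:8,r3:Mul2
c7: CDB Add2=-1; stall | r0:16,r1:Mul1,r2:8,r3:Mul2
c8: stall | r0:16,r1:Mul1,r2:8,r3:Mul2
c9: CDB Mul1=81; issue MUL r0<-Mul1 | r0:Mul1,r1:81,r2:8,r3:Mul2
c10: issue SUB r1<-Add1 | r0:Mul1,r1:Add1,r2:8,r3:Mul2
c11: CDB Mul2=1; issue ADD r1<-Add2 | r0:Mul1,r1:Add2,r2:8,r3:1

STATUS = TAG Mul1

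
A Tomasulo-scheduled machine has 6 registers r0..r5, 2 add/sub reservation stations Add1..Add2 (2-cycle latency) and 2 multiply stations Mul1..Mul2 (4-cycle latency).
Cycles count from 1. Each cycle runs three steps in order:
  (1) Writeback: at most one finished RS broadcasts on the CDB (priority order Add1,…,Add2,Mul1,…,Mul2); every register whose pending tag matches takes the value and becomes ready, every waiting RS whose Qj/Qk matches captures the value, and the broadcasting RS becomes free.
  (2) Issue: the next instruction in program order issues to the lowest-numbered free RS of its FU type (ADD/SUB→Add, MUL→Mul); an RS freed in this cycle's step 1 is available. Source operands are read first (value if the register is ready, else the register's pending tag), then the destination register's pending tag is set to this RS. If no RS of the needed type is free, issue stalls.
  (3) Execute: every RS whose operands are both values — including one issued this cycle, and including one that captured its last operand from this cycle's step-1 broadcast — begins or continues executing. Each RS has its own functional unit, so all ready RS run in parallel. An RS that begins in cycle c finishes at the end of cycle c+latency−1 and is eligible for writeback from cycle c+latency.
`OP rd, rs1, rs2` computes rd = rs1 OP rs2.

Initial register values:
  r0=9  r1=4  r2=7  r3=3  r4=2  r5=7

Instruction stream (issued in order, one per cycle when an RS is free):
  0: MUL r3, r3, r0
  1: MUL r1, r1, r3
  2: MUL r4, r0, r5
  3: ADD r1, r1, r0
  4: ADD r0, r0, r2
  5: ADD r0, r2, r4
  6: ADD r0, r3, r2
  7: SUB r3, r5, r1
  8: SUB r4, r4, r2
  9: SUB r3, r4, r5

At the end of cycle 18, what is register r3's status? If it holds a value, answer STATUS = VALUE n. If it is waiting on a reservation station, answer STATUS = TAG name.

c1: issue MUL r3<-Mul1 | r0:9,r1:4,r2:7,r3:Mul1,r4:2,r5:7
c2: issue MUL r1<-Mul2 | r0:9,r1:Mul2,r2:7,r3:Mul1,r4:2,r5:7
c3: stall | r0:9,r1:Mul2,r2:7,r3:Mul1,r4:2,r5:7
c4: stall | r0:9,r1:Mul2,r2:7,r3:Mul1,r4:2,r5:7
c5: CDB Mul1=27; issue MUL r4<-Mul1 | r0:9,r1:Mul2,r2:7,r3:27,r4:Mul1,r5:7
c6: issue ADD r1<-Add1 | r0:9,r1:Add1,r2:7,r3:27,r4:Mul1,r5:7
c7: issue ADD r0<-Add2 | r0:Add2,r1:Add1,r2:7,r3:27,r4:Mul1,r5:7
c8: stall | r0:Add2,r1:Add1,r2:7,r3:27,r4:Mul1,r5:7
c9: CDB Add2=16; issue ADD r0<-Add2 | r0:Add2,r1:Add1,r2:7,r3:27,r4:Mul1,r5:7
c10: CDB Mul1=63; stall | r0:Add2,r1:Add1,r2:7,r3:27,r4:63,r5:7
c11: CDB Mul2=108; stall | r0:Add2,r1:Add1,r2:7,r3:27,r4:63,r5:7
c12: CDB Add2=70; issue ADD r0<-Add2 | r0:Add2,r1:Add1,r2:7,r3:27,r4:63,r5:7
c13: CDB Add1=117; issue SUB r3<-Add1 | r0:Add2,r1:117,r2:7,r3:Add1,r4:63,r5:7
c14: CDB Add2=34; issue SUB r4<-Add2 | r0:34,r1:117,r2:7,r3:Add1,r4:Add2,r5:7
c15: CDB Add1=-110; issue SUB r3<-Add1 | r0:34,r1:117,r2:7,r3:Add1,r4:Add2,r5:7
c16: CDB Add2=56 | r0:34,r1:117,r2:7,r3:Add1,r4:56,r5:7
c17: - | r0:34,r1:117,r2:7,r3:Add1,r4:56,r5:7
c18: CDB Add1=49 | r0:34,r1:117,r2:7,r3:49,r4:56,r5:7

STATUS = VALUE 49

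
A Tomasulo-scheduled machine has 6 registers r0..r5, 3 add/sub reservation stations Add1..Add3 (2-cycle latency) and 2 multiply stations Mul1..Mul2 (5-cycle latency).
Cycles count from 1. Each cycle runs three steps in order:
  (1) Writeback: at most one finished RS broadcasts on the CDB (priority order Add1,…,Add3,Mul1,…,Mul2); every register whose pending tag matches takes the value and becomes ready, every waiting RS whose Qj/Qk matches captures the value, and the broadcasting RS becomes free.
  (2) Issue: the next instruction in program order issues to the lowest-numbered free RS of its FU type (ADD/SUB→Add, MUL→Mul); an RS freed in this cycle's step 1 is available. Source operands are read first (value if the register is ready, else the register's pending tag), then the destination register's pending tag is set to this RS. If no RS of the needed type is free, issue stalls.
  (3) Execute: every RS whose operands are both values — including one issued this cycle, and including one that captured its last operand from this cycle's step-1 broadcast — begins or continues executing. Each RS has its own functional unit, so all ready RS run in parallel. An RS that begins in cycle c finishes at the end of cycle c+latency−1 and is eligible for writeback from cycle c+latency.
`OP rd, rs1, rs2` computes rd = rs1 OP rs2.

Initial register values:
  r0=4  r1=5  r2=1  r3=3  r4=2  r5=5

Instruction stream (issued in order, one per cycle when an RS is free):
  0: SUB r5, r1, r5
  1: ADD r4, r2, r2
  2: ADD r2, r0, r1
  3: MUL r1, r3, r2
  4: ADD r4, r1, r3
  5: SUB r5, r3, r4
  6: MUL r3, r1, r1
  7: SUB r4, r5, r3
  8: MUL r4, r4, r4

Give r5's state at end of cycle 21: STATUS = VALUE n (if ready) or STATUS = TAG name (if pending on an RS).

cycle 1: issue SUB r5<-Add1 // r0:4,r1:5,r2:1,r3:3,r4:2,r5:Add1
cycle 2: issue ADD r4<-Add2 // r0:4,r1:5,r2:1,r3:3,r4:Add2,r5:Add1
cycle 3: CDB Add1=0; issue ADD r2<-Add1 // r0:4,r1:5,r2:Add1,r3:3,r4:Add2,r5:0
cycle 4: CDB Add2=2; issue MUL r1<-Mul1 // r0:4,r1:Mul1,r2:Add1,r3:3,r4:2,r5:0
cycle 5: CDB Add1=9; issue ADD r4<-Add1 // r0:4,r1:Mul1,r2:9,r3:3,r4:Add1,r5:0
cycle 6: issue SUB r5<-Add2 // r0:4,r1:Mul1,r2:9,r3:3,r4:Add1,r5:Add2
cycle 7: issue MUL r3<-Mul2 // r0:4,r1:Mul1,r2:9,r3:Mul2,r4:Add1,r5:Add2
cycle 8: issue SUB r4<-Add3 // r0:4,r1:Mul1,r2:9,r3:Mul2,r4:Add3,r5:Add2
cycle 9: stall // r0:4,r1:Mul1,r2:9,r3:Mul2,r4:Add3,r5:Add2
cycle 10: CDB Mul1=27; issue MUL r4<-Mul1 // r0:4,r1:27,r2:9,r3:Mul2,r4:Mul1,r5:Add2
cycle 11: - // r0:4,r1:27,r2:9,r3:Mul2,r4:Mul1,r5:Add2
cycle 12: CDB Add1=30 // r0:4,r1:27,r2:9,r3:Mul2,r4:Mul1,r5:Add2
cycle 13: - // r0:4,r1:27,r2:9,r3:Mul2,r4:Mul1,r5:Add2
cycle 14: CDB Add2=-27 // r0:4,r1:27,r2:9,r3:Mul2,r4:Mul1,r5:-27
cycle 15: CDB Mul2=729 // r0:4,r1:27,r2:9,r3:729,r4:Mul1,r5:-27
cycle 16: - // r0:4,r1:27,r2:9,r3:729,r4:Mul1,r5:-27
cycle 17: CDB Add3=-756 // r0:4,r1:27,r2:9,r3:729,r4:Mul1,r5:-27
cycle 18: - // r0:4,r1:27,r2:9,r3:729,r4:Mul1,r5:-27
cycle 19: - // r0:4,r1:27,r2:9,r3:729,r4:Mul1,r5:-27
cycle 20: - // r0:4,r1:27,r2:9,r3:729,r4:Mul1,r5:-27
cycle 21: - // r0:4,r1:27,r2:9,r3:729,r4:Mul1,r5:-27

STATUS = VALUE -27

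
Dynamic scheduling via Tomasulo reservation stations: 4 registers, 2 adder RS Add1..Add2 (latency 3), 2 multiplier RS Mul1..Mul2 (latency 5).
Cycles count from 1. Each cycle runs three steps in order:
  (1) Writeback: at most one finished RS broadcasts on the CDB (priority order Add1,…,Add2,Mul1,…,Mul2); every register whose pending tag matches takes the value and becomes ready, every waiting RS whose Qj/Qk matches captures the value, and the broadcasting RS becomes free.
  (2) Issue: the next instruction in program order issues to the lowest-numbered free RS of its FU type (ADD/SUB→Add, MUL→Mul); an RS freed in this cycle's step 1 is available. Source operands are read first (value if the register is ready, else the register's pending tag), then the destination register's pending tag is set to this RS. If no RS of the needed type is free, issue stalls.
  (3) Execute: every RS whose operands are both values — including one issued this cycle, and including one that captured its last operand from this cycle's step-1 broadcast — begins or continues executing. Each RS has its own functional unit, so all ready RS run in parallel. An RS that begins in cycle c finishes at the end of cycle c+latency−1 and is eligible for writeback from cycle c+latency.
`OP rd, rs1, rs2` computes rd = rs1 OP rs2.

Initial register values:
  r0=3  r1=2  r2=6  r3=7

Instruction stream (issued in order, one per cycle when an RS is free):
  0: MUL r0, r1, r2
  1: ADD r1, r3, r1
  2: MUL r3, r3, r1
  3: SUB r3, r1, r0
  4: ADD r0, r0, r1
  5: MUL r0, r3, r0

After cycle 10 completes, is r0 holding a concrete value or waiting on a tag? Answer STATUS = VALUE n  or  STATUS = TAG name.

STATUS = TAG Mul1

c1: issue MUL r0<-Mul1 | r0:Mul1,r1:2,r2:6,r3:7
c2: issue ADD r1<-Add1 | r0:Mul1,r1:Add1,r2:6,r3:7
c3: issue MUL r3<-Mul2 | r0:Mul1,r1:Add1,r2:6,r3:Mul2
c4: issue SUB r3<-Add2 | r0:Mul1,r1:Add1,r2:6,r3:Add2
c5: CDB Add1=9; issue ADD r0<-Add1 | r0:Add1,r1:9,r2:6,r3:Add2
c6: CDB Mul1=12; issue MUL r0<-Mul1 | r0:Mul1,r1:9,r2:6,r3:Add2
c7: - | r0:Mul1,r1:9,r2:6,r3:Add2
c8: - | r0:Mul1,r1:9,r2:6,r3:Add2
c9: CDB Add1=21 | r0:Mul1,r1:9,r2:6,r3:Add2
c10: CDB Add2=-3 | r0:Mul1,r1:9,r2:6,r3:-3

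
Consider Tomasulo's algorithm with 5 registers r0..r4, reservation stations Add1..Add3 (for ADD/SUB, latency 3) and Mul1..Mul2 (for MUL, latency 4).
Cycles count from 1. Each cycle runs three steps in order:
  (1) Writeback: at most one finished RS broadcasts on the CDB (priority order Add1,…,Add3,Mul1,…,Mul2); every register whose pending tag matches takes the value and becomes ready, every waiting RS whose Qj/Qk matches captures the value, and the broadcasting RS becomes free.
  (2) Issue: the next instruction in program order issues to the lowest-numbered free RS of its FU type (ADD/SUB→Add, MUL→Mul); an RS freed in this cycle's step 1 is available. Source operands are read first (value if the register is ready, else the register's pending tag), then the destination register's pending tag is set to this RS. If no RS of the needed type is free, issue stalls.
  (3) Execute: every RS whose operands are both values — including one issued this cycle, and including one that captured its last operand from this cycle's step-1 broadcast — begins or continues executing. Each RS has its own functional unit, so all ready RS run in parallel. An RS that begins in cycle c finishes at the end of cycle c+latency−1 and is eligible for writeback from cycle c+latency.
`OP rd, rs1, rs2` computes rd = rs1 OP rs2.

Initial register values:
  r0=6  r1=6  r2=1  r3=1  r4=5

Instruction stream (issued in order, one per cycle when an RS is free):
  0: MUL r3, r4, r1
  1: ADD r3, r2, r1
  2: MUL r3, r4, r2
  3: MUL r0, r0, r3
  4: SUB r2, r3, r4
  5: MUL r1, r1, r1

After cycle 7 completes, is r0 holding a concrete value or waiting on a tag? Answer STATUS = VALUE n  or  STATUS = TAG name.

cycle 1: issue MUL r3<-Mul1 // r0:6,r1:6,r2:1,r3:Mul1,r4:5
cycle 2: issue ADD r3<-Add1 // r0:6,r1:6,r2:1,r3:Add1,r4:5
cycle 3: issue MUL r3<-Mul2 // r0:6,r1:6,r2:1,r3:Mul2,r4:5
cycle 4: stall // r0:6,r1:6,r2:1,r3:Mul2,r4:5
cycle 5: CDB Add1=7; stall // r0:6,r1:6,r2:1,r3:Mul2,r4:5
cycle 6: CDB Mul1=30; issue MUL r0<-Mul1 // r0:Mul1,r1:6,r2:1,r3:Mul2,r4:5
cycle 7: CDB Mul2=5; issue SUB r2<-Add1 // r0:Mul1,r1:6,r2:Add1,r3:5,r4:5

STATUS = TAG Mul1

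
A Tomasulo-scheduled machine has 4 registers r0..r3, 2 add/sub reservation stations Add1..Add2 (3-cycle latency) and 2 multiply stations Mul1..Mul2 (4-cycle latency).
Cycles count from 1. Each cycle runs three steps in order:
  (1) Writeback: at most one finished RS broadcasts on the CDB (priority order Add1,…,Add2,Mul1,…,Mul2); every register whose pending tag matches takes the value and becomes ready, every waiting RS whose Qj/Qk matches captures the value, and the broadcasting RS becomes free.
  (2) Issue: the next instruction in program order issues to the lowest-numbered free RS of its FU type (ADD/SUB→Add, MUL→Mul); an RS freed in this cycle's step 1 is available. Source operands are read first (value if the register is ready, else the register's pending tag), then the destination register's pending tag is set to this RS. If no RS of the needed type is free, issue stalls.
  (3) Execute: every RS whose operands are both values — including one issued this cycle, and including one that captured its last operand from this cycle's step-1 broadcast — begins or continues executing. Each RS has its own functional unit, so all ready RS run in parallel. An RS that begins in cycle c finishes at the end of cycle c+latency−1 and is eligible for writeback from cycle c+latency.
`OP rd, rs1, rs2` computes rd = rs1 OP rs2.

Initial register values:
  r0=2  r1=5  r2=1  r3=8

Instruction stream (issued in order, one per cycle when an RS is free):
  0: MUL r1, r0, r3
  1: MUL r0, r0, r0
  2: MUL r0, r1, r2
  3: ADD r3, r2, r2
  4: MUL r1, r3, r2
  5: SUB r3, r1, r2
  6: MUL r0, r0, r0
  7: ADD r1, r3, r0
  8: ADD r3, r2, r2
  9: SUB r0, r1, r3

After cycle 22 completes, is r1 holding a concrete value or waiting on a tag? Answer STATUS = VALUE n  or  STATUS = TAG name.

STATUS = VALUE 257

c1: issue MUL r1<-Mul1 | r0:2,r1:Mul1,r2:1,r3:8
c2: issue MUL r0<-Mul2 | r0:Mul2,r1:Mul1,r2:1,r3:8
c3: stall | r0:Mul2,r1:Mul1,r2:1,r3:8
c4: stall | r0:Mul2,r1:Mul1,r2:1,r3:8
c5: CDB Mul1=16; issue MUL r0<-Mul1 | r0:Mul1,r1:16,r2:1,r3:8
c6: CDB Mul2=4; issue ADD r3<-Add1 | r0:Mul1,r1:16,r2:1,r3:Add1
c7: issue MUL r1<-Mul2 | r0:Mul1,r1:Mul2,r2:1,r3:Add1
c8: issue SUB r3<-Add2 | r0:Mul1,r1:Mul2,r2:1,r3:Add2
c9: CDB Add1=2; stall | r0:Mul1,r1:Mul2,r2:1,r3:Add2
c10: CDB Mul1=16; issue MUL r0<-Mul1 | r0:Mul1,r1:Mul2,r2:1,r3:Add2
c11: issue ADD r1<-Add1 | r0:Mul1,r1:Add1,r2:1,r3:Add2
c12: stall | r0:Mul1,r1:Add1,r2:1,r3:Add2
c13: CDB Mul2=2; stall | r0:Mul1,r1:Add1,r2:1,r3:Add2
c14: CDB Mul1=256; stall | r0:256,r1:Add1,r2:1,r3:Add2
c15: stall | r0:256,r1:Add1,r2:1,r3:Add2
c16: CDB Add2=1; issue ADD r3<-Add2 | r0:256,r1:Add1,r2:1,r3:Add2
c17: stall | r0:256,r1:Add1,r2:1,r3:Add2
c18: stall | r0:256,r1:Add1,r2:1,r3:Add2
c19: CDB Add1=257; issue SUB r0<-Add1 | r0:Add1,r1:257,r2:1,r3:Add2
c20: CDB Add2=2 | r0:Add1,r1:257,r2:1,r3:2
c21: - | r0:Add1,r1:257,r2:1,r3:2
c22: - | r0:Add1,r1:257,r2:1,r3:2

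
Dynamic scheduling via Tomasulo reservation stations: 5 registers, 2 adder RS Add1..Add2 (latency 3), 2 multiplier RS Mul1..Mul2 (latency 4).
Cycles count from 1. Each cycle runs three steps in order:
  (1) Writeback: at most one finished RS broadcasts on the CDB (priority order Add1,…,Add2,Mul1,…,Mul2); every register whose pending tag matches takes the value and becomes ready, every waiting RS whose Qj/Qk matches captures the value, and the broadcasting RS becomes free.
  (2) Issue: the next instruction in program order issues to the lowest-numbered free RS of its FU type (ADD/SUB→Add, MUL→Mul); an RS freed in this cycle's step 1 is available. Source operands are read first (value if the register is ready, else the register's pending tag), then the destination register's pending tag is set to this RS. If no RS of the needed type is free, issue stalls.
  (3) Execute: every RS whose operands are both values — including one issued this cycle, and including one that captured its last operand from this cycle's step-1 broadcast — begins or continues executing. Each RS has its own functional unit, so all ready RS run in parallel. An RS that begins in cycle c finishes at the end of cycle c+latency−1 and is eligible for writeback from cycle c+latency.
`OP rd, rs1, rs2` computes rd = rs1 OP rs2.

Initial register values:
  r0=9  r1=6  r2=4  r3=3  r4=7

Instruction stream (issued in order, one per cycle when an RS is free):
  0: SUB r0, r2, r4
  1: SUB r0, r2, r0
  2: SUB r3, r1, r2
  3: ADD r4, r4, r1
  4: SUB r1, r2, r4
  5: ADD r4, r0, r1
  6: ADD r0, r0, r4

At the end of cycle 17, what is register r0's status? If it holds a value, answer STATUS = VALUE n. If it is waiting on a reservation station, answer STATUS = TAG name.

cycle 1: issue SUB r0<-Add1 // r0:Add1,r1:6,r2:4,r3:3,r4:7
cycle 2: issue SUB r0<-Add2 // r0:Add2,r1:6,r2:4,r3:3,r4:7
cycle 3: stall // r0:Add2,r1:6,r2:4,r3:3,r4:7
cycle 4: CDB Add1=-3; issue SUB r3<-Add1 // r0:Add2,r1:6,r2:4,r3:Add1,r4:7
cycle 5: stall // r0:Add2,r1:6,r2:4,r3:Add1,r4:7
cycle 6: stall // r0:Add2,r1:6,r2:4,r3:Add1,r4:7
cycle 7: CDB Add1=2; issue ADD r4<-Add1 // r0:Add2,r1:6,r2:4,r3:2,r4:Add1
cycle 8: CDB Add2=7; issue SUB r1<-Add2 // r0:7,r1:Add2,r2:4,r3:2,r4:Add1
cycle 9: stall // r0:7,r1:Add2,r2:4,r3:2,r4:Add1
cycle 10: CDB Add1=13; issue ADD r4<-Add1 // r0:7,r1:Add2,r2:4,r3:2,r4:Add1
cycle 11: stall // r0:7,r1:Add2,r2:4,r3:2,r4:Add1
cycle 12: stall // r0:7,r1:Add2,r2:4,r3:2,r4:Add1
cycle 13: CDB Add2=-9; issue ADD r0<-Add2 // r0:Add2,r1:-9,r2:4,r3:2,r4:Add1
cycle 14: - // r0:Add2,r1:-9,r2:4,r3:2,r4:Add1
cycle 15: - // r0:Add2,r1:-9,r2:4,r3:2,r4:Add1
cycle 16: CDB Add1=-2 // r0:Add2,r1:-9,r2:4,r3:2,r4:-2
cycle 17: - // r0:Add2,r1:-9,r2:4,r3:2,r4:-2

STATUS = TAG Add2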